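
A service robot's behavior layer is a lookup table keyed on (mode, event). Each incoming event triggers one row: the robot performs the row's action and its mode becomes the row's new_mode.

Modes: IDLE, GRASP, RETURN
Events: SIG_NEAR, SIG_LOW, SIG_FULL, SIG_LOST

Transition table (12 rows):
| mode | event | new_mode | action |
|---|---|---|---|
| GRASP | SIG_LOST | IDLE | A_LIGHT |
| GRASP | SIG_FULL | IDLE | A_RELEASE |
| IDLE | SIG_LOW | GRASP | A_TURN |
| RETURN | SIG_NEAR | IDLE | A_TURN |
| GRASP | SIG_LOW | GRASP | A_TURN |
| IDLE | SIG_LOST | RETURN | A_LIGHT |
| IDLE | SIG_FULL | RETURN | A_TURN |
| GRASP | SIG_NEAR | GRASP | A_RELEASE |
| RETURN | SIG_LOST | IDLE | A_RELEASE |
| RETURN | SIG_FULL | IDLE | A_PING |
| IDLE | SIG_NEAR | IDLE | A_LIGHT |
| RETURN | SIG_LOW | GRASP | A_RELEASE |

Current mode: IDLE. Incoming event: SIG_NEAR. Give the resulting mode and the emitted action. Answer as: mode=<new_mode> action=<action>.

mode=IDLE action=A_LIGHT

current mode = IDLE; filter table to that mode:
  (IDLE, SIG_LOW) → (GRASP, A_TURN)
  (IDLE, SIG_LOST) → (RETURN, A_LIGHT)
  (IDLE, SIG_FULL) → (RETURN, A_TURN)
  (IDLE, SIG_NEAR) → (IDLE, A_LIGHT)  ← event matches
event = SIG_NEAR selects (IDLE, A_LIGHT)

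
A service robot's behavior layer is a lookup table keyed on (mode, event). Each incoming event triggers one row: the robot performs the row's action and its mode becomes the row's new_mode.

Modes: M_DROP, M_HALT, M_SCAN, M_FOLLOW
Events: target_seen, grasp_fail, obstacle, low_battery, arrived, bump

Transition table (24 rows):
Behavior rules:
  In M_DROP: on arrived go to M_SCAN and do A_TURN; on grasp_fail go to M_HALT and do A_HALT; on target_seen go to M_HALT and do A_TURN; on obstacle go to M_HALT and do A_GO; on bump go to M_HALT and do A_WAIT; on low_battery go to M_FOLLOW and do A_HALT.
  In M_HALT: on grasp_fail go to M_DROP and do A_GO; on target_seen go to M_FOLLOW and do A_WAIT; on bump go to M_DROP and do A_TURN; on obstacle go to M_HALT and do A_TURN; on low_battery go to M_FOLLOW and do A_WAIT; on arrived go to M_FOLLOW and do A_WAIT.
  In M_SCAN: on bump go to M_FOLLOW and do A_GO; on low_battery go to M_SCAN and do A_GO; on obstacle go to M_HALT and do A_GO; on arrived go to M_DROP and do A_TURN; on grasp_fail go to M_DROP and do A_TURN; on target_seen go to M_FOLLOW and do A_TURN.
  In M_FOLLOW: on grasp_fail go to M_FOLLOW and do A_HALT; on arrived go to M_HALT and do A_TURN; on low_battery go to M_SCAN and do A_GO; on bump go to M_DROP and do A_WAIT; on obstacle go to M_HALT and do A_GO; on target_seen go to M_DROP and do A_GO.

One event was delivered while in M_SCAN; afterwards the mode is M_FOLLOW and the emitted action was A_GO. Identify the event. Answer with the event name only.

bump

try target_seen: (M_SCAN, target_seen) → (M_FOLLOW, A_TURN)
try grasp_fail: (M_SCAN, grasp_fail) → (M_DROP, A_TURN)
try obstacle: (M_SCAN, obstacle) → (M_HALT, A_GO)
try low_battery: (M_SCAN, low_battery) → (M_SCAN, A_GO)
try arrived: (M_SCAN, arrived) → (M_DROP, A_TURN)
try bump: (M_SCAN, bump) → (M_FOLLOW, A_GO)  ← matches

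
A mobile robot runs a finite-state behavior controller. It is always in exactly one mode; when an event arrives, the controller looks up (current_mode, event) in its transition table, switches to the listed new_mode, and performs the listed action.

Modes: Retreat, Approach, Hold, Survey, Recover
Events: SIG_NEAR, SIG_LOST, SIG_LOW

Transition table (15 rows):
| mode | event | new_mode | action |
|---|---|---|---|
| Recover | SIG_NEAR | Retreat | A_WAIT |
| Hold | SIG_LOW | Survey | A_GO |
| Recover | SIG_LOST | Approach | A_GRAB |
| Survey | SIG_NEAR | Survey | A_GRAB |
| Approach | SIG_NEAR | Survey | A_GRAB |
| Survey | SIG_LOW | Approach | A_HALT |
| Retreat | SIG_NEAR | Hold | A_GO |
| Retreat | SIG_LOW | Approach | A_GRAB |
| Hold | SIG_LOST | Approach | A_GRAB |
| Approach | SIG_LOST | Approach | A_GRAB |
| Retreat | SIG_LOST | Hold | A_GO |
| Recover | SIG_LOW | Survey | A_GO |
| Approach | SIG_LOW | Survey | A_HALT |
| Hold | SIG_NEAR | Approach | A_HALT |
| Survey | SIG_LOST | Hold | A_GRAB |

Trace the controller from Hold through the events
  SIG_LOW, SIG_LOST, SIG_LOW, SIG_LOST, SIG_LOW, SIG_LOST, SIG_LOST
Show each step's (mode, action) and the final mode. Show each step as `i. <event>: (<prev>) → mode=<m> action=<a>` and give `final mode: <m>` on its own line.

final mode: Approach

1. SIG_LOW: (Hold) → mode=Survey action=A_GO
2. SIG_LOST: (Survey) → mode=Hold action=A_GRAB
3. SIG_LOW: (Hold) → mode=Survey action=A_GO
4. SIG_LOST: (Survey) → mode=Hold action=A_GRAB
5. SIG_LOW: (Hold) → mode=Survey action=A_GO
6. SIG_LOST: (Survey) → mode=Hold action=A_GRAB
7. SIG_LOST: (Hold) → mode=Approach action=A_GRAB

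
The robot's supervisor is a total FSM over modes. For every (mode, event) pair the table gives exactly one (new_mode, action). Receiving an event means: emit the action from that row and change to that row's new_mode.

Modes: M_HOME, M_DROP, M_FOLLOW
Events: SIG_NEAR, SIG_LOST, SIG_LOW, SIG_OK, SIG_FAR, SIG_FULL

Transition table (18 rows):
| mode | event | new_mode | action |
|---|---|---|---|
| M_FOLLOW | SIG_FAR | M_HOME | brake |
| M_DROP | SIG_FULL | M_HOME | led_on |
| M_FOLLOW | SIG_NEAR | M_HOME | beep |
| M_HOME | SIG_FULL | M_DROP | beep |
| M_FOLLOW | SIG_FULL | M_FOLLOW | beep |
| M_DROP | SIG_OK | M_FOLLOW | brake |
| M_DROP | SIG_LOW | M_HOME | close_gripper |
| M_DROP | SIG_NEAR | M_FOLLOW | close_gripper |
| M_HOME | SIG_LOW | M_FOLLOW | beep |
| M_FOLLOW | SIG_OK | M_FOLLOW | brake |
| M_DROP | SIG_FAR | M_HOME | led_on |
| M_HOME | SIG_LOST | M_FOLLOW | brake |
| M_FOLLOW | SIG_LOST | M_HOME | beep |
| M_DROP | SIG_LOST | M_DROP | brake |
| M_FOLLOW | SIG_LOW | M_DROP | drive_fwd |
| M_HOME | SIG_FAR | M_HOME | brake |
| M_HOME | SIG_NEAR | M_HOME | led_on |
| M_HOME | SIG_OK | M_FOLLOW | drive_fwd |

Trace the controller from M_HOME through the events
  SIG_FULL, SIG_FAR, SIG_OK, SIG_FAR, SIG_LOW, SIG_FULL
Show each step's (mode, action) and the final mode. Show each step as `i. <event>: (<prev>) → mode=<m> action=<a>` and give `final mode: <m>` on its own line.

1. SIG_FULL: (M_HOME) → mode=M_DROP action=beep
2. SIG_FAR: (M_DROP) → mode=M_HOME action=led_on
3. SIG_OK: (M_HOME) → mode=M_FOLLOW action=drive_fwd
4. SIG_FAR: (M_FOLLOW) → mode=M_HOME action=brake
5. SIG_LOW: (M_HOME) → mode=M_FOLLOW action=beep
6. SIG_FULL: (M_FOLLOW) → mode=M_FOLLOW action=beep

final mode: M_FOLLOW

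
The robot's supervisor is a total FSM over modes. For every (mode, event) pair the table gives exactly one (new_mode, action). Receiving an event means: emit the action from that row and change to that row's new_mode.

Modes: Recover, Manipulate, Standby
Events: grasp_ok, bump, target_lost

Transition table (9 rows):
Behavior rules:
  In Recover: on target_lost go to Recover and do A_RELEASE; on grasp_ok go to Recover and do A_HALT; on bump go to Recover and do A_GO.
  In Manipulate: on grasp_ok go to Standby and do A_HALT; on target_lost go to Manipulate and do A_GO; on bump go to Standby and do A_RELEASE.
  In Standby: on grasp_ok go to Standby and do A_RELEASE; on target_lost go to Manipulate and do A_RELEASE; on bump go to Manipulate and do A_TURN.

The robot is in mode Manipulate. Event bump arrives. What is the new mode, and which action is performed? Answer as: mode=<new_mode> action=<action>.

current mode = Manipulate; filter table to that mode:
  (Manipulate, grasp_ok) → (Standby, A_HALT)
  (Manipulate, target_lost) → (Manipulate, A_GO)
  (Manipulate, bump) → (Standby, A_RELEASE)  ← event matches
event = bump selects (Standby, A_RELEASE)

mode=Standby action=A_RELEASE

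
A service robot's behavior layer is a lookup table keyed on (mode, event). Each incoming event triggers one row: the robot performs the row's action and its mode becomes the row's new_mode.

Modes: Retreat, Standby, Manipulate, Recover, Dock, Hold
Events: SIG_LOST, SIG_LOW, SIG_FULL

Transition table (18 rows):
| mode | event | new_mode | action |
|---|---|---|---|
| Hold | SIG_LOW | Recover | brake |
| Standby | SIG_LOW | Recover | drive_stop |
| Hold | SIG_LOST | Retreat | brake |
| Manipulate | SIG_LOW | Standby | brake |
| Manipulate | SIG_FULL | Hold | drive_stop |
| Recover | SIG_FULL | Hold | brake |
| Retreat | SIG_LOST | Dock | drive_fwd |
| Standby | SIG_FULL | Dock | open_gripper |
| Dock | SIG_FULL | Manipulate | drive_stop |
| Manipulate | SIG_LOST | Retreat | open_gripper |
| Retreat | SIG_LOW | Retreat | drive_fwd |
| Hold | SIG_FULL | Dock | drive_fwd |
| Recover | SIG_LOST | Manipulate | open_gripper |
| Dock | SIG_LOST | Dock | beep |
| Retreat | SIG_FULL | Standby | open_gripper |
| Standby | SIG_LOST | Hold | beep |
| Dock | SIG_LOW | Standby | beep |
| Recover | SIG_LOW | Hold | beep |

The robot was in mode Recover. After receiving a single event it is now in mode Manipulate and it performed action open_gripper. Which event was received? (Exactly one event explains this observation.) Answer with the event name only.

try SIG_LOST: (Recover, SIG_LOST) → (Manipulate, open_gripper)  ← matches
try SIG_LOW: (Recover, SIG_LOW) → (Hold, beep)
try SIG_FULL: (Recover, SIG_FULL) → (Hold, brake)

SIG_LOST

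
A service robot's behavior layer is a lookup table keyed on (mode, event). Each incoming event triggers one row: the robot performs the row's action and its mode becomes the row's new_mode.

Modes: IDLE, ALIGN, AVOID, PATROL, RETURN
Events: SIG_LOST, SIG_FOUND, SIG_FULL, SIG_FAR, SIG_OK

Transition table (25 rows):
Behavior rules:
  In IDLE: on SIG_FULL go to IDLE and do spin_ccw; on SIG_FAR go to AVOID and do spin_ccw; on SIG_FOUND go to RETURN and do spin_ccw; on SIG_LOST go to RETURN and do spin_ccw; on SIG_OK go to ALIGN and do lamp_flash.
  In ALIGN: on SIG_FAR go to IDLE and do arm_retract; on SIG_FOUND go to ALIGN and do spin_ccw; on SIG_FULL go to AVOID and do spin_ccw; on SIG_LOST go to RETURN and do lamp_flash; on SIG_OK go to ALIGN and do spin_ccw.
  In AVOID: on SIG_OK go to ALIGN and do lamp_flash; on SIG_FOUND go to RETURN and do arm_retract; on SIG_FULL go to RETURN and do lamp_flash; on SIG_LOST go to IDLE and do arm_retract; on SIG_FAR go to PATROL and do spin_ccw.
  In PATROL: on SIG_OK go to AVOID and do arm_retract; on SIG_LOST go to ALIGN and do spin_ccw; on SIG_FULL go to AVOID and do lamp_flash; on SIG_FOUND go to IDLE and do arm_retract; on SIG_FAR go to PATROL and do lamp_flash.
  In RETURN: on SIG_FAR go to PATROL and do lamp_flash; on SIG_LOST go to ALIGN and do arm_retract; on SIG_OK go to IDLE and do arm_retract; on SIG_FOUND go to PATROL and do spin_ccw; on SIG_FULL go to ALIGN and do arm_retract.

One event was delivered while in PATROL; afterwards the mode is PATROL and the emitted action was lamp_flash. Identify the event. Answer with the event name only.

SIG_FAR

try SIG_LOST: (PATROL, SIG_LOST) → (ALIGN, spin_ccw)
try SIG_FOUND: (PATROL, SIG_FOUND) → (IDLE, arm_retract)
try SIG_FULL: (PATROL, SIG_FULL) → (AVOID, lamp_flash)
try SIG_FAR: (PATROL, SIG_FAR) → (PATROL, lamp_flash)  ← matches
try SIG_OK: (PATROL, SIG_OK) → (AVOID, arm_retract)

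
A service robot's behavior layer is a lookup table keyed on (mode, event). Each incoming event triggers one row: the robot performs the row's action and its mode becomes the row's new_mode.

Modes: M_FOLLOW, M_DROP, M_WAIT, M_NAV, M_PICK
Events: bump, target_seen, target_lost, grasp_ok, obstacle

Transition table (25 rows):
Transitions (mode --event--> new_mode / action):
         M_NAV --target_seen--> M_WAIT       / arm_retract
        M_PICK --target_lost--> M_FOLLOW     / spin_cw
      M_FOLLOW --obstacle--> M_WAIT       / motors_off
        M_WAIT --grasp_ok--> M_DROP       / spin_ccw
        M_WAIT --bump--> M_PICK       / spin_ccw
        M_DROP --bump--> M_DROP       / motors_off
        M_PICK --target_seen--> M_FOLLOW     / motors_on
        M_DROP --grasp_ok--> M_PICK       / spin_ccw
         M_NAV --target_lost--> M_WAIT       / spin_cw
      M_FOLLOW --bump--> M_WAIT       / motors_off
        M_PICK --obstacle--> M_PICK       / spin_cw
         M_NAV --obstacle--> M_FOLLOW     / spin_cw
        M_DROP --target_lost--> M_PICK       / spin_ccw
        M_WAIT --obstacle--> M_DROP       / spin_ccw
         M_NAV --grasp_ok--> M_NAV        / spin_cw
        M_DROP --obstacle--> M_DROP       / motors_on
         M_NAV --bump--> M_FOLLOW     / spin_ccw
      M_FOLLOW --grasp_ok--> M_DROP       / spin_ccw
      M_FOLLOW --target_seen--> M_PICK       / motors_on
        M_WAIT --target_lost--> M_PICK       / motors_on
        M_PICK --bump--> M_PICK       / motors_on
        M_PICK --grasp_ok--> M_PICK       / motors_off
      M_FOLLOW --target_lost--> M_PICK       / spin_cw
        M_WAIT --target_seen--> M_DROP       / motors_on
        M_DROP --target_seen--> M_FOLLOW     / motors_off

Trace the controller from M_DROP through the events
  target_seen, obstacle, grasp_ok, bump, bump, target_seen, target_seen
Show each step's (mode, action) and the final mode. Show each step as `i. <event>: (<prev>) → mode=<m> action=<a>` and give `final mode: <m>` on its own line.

final mode: M_PICK

1. target_seen: (M_DROP) → mode=M_FOLLOW action=motors_off
2. obstacle: (M_FOLLOW) → mode=M_WAIT action=motors_off
3. grasp_ok: (M_WAIT) → mode=M_DROP action=spin_ccw
4. bump: (M_DROP) → mode=M_DROP action=motors_off
5. bump: (M_DROP) → mode=M_DROP action=motors_off
6. target_seen: (M_DROP) → mode=M_FOLLOW action=motors_off
7. target_seen: (M_FOLLOW) → mode=M_PICK action=motors_on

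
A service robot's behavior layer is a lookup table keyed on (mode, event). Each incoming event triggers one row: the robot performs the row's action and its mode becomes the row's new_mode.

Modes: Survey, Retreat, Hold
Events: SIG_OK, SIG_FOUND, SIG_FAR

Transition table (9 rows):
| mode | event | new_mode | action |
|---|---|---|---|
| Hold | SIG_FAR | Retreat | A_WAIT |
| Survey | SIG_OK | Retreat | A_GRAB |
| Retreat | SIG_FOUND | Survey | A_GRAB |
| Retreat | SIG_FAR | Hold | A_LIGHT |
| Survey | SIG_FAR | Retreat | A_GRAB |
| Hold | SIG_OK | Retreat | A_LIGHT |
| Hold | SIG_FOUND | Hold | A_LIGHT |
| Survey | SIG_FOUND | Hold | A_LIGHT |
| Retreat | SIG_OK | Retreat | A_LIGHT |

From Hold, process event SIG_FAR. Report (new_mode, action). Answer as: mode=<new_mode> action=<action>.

mode=Retreat action=A_WAIT

current mode = Hold; filter table to that mode:
  (Hold, SIG_FAR) → (Retreat, A_WAIT)  ← event matches
  (Hold, SIG_OK) → (Retreat, A_LIGHT)
  (Hold, SIG_FOUND) → (Hold, A_LIGHT)
event = SIG_FAR selects (Retreat, A_WAIT)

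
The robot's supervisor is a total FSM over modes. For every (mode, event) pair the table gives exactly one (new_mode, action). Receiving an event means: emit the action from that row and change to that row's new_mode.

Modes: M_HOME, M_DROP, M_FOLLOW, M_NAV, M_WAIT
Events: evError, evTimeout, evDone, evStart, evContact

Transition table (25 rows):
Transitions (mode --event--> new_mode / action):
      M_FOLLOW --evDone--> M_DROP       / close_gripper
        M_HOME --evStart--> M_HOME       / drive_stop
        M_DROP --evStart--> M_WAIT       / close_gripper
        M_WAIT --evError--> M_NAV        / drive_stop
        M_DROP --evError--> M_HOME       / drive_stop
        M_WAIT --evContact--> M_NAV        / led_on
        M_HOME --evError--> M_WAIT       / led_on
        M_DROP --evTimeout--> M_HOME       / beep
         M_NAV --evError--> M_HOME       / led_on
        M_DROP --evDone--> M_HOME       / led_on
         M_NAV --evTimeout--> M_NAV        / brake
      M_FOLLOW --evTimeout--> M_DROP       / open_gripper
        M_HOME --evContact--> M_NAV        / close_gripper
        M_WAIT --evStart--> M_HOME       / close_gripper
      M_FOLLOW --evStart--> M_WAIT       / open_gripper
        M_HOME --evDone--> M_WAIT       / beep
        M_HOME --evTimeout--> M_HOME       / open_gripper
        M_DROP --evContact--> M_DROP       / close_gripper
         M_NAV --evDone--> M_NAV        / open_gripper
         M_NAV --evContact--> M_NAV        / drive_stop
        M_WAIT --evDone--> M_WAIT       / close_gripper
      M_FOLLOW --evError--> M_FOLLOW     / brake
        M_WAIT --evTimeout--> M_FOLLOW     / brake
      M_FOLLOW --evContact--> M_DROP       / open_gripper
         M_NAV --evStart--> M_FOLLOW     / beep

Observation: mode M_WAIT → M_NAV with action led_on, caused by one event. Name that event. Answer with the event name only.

evContact

try evError: (M_WAIT, evError) → (M_NAV, drive_stop)
try evTimeout: (M_WAIT, evTimeout) → (M_FOLLOW, brake)
try evDone: (M_WAIT, evDone) → (M_WAIT, close_gripper)
try evStart: (M_WAIT, evStart) → (M_HOME, close_gripper)
try evContact: (M_WAIT, evContact) → (M_NAV, led_on)  ← matches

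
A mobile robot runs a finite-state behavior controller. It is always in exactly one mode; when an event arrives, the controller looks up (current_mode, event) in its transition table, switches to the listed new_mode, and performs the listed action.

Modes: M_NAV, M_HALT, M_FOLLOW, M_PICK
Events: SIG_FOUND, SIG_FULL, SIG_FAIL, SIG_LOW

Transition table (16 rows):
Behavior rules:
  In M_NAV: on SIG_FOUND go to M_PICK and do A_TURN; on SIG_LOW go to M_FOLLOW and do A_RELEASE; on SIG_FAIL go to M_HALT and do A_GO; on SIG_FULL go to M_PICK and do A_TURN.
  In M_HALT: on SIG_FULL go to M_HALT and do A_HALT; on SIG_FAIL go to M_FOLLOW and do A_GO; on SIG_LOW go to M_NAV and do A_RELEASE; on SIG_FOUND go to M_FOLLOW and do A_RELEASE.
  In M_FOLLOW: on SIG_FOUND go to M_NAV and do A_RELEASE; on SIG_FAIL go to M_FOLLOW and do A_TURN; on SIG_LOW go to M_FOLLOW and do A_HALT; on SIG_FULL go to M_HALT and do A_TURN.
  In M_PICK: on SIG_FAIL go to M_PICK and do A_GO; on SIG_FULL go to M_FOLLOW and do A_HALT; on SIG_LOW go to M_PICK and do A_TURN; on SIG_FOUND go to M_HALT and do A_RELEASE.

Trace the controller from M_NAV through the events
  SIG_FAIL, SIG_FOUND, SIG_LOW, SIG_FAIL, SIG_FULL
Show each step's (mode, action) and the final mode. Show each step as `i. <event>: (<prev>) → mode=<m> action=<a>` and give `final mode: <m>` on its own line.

1. SIG_FAIL: (M_NAV) → mode=M_HALT action=A_GO
2. SIG_FOUND: (M_HALT) → mode=M_FOLLOW action=A_RELEASE
3. SIG_LOW: (M_FOLLOW) → mode=M_FOLLOW action=A_HALT
4. SIG_FAIL: (M_FOLLOW) → mode=M_FOLLOW action=A_TURN
5. SIG_FULL: (M_FOLLOW) → mode=M_HALT action=A_TURN

final mode: M_HALT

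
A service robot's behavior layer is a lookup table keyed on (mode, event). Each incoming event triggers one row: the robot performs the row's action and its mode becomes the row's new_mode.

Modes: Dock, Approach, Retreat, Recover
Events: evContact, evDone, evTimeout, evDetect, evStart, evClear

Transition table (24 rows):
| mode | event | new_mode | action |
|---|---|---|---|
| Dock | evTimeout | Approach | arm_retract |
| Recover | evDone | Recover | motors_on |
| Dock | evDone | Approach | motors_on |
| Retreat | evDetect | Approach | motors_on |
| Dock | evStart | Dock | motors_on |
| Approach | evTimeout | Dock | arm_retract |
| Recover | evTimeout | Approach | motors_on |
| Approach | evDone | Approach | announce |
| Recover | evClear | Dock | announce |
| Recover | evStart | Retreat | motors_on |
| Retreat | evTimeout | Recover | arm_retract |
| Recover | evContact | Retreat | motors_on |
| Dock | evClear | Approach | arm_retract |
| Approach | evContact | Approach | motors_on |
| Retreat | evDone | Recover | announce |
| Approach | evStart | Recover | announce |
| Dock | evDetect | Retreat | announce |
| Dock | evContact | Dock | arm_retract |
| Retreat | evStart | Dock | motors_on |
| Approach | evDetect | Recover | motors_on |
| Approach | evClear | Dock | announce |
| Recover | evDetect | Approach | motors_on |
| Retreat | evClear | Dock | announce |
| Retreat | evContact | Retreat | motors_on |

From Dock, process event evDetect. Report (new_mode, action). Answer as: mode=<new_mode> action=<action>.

mode=Retreat action=announce

current mode = Dock; filter table to that mode:
  (Dock, evTimeout) → (Approach, arm_retract)
  (Dock, evDone) → (Approach, motors_on)
  (Dock, evStart) → (Dock, motors_on)
  (Dock, evClear) → (Approach, arm_retract)
  (Dock, evDetect) → (Retreat, announce)  ← event matches
  (Dock, evContact) → (Dock, arm_retract)
event = evDetect selects (Retreat, announce)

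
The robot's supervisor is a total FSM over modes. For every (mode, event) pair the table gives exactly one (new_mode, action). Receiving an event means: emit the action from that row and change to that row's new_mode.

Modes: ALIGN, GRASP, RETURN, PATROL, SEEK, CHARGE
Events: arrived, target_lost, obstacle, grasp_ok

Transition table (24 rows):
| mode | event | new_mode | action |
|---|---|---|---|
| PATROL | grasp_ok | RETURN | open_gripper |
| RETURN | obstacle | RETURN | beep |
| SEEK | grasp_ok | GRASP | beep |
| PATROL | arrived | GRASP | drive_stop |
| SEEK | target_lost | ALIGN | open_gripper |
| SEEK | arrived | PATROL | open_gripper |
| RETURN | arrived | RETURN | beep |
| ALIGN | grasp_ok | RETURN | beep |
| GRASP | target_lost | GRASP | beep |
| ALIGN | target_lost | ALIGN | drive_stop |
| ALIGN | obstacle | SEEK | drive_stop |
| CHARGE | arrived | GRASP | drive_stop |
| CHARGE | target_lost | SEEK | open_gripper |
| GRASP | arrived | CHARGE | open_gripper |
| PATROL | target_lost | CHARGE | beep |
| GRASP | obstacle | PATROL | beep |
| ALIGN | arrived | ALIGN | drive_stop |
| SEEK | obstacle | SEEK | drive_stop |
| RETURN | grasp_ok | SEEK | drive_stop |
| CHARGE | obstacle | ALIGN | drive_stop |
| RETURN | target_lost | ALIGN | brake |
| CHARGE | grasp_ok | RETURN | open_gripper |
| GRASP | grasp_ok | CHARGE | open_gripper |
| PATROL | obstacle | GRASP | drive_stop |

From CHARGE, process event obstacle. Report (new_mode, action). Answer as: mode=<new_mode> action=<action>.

current mode = CHARGE; filter table to that mode:
  (CHARGE, arrived) → (GRASP, drive_stop)
  (CHARGE, target_lost) → (SEEK, open_gripper)
  (CHARGE, obstacle) → (ALIGN, drive_stop)  ← event matches
  (CHARGE, grasp_ok) → (RETURN, open_gripper)
event = obstacle selects (ALIGN, drive_stop)

mode=ALIGN action=drive_stop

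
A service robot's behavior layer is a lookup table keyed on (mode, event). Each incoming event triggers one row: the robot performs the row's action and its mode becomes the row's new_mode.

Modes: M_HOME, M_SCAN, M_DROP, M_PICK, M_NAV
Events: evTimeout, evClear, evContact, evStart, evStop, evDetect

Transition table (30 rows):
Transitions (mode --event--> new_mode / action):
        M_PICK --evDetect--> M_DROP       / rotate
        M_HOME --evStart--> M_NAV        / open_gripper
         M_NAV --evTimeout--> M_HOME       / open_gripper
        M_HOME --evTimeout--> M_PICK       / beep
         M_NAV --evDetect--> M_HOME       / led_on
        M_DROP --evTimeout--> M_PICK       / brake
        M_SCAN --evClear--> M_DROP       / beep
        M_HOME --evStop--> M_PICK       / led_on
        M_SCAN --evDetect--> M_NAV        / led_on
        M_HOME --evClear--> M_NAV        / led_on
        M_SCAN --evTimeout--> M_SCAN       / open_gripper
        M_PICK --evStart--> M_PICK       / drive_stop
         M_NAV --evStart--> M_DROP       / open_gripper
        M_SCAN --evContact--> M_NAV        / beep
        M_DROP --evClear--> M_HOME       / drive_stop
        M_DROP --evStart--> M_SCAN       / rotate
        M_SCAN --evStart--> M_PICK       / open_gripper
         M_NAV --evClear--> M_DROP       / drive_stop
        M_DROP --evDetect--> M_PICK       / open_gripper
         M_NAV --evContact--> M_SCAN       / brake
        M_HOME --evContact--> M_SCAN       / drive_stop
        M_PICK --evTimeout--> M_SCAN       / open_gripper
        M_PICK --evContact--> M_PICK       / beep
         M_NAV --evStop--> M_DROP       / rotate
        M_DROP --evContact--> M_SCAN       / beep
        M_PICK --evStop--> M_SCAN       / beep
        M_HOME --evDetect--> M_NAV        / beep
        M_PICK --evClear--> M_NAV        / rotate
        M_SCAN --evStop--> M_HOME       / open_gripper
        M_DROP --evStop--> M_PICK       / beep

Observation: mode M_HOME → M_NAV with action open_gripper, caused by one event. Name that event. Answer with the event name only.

evStart

try evTimeout: (M_HOME, evTimeout) → (M_PICK, beep)
try evClear: (M_HOME, evClear) → (M_NAV, led_on)
try evContact: (M_HOME, evContact) → (M_SCAN, drive_stop)
try evStart: (M_HOME, evStart) → (M_NAV, open_gripper)  ← matches
try evStop: (M_HOME, evStop) → (M_PICK, led_on)
try evDetect: (M_HOME, evDetect) → (M_NAV, beep)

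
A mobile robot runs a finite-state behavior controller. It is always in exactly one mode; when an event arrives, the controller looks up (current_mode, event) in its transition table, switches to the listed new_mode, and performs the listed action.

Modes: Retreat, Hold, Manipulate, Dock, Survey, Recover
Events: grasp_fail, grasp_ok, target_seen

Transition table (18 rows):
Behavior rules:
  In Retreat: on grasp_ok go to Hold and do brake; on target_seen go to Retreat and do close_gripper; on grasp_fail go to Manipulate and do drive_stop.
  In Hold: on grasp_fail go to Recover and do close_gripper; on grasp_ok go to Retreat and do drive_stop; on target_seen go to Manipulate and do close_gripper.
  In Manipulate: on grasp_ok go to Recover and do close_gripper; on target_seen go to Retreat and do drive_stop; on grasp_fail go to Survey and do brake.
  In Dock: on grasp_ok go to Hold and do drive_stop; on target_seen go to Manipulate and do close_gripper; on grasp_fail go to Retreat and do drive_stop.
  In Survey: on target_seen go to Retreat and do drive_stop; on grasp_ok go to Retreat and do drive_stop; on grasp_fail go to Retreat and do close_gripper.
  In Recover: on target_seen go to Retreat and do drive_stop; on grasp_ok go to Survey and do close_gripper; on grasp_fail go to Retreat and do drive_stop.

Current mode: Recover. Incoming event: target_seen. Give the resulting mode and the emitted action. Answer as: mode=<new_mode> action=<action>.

current mode = Recover; filter table to that mode:
  (Recover, target_seen) → (Retreat, drive_stop)  ← event matches
  (Recover, grasp_ok) → (Survey, close_gripper)
  (Recover, grasp_fail) → (Retreat, drive_stop)
event = target_seen selects (Retreat, drive_stop)

mode=Retreat action=drive_stop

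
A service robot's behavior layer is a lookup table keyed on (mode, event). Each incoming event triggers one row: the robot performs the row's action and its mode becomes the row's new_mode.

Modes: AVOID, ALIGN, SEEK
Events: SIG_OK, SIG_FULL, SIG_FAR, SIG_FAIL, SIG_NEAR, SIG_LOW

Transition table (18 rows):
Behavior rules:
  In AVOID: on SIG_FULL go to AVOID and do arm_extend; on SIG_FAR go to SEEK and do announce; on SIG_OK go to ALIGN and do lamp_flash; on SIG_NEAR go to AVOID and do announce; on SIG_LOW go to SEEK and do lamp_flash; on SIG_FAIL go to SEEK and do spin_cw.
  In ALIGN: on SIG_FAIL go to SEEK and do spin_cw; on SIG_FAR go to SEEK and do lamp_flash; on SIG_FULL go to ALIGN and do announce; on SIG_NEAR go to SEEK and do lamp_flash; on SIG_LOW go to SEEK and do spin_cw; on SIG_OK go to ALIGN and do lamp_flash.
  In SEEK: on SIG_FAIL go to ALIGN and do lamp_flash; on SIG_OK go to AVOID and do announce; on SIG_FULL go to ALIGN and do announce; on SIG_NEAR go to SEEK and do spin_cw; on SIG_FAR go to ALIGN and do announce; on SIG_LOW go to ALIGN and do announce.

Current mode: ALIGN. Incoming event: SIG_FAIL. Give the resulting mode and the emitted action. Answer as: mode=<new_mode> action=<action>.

mode=SEEK action=spin_cw

current mode = ALIGN; filter table to that mode:
  (ALIGN, SIG_FAIL) → (SEEK, spin_cw)  ← event matches
  (ALIGN, SIG_FAR) → (SEEK, lamp_flash)
  (ALIGN, SIG_FULL) → (ALIGN, announce)
  (ALIGN, SIG_NEAR) → (SEEK, lamp_flash)
  (ALIGN, SIG_LOW) → (SEEK, spin_cw)
  (ALIGN, SIG_OK) → (ALIGN, lamp_flash)
event = SIG_FAIL selects (SEEK, spin_cw)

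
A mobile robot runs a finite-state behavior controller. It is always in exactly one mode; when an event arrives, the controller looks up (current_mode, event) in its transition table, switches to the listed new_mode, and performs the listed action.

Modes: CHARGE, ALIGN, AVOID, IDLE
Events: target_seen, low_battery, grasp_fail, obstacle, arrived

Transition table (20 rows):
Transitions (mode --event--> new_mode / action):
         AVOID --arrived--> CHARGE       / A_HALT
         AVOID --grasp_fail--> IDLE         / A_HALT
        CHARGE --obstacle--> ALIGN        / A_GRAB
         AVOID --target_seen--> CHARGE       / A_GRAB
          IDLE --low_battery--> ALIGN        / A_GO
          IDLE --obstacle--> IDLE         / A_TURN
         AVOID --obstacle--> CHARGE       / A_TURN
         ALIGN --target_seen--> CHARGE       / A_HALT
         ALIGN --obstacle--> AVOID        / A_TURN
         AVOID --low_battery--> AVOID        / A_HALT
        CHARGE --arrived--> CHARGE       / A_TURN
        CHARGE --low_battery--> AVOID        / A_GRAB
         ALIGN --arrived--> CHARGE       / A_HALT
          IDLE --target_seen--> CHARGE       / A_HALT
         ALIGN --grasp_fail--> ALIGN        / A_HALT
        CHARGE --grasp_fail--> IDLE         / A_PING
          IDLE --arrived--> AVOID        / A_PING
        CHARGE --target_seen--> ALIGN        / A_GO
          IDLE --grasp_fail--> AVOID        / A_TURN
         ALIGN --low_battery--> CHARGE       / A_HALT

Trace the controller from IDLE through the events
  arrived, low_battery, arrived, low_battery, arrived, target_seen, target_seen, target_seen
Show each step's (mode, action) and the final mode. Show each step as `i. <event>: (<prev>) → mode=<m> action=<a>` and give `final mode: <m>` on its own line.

final mode: ALIGN

1. arrived: (IDLE) → mode=AVOID action=A_PING
2. low_battery: (AVOID) → mode=AVOID action=A_HALT
3. arrived: (AVOID) → mode=CHARGE action=A_HALT
4. low_battery: (CHARGE) → mode=AVOID action=A_GRAB
5. arrived: (AVOID) → mode=CHARGE action=A_HALT
6. target_seen: (CHARGE) → mode=ALIGN action=A_GO
7. target_seen: (ALIGN) → mode=CHARGE action=A_HALT
8. target_seen: (CHARGE) → mode=ALIGN action=A_GO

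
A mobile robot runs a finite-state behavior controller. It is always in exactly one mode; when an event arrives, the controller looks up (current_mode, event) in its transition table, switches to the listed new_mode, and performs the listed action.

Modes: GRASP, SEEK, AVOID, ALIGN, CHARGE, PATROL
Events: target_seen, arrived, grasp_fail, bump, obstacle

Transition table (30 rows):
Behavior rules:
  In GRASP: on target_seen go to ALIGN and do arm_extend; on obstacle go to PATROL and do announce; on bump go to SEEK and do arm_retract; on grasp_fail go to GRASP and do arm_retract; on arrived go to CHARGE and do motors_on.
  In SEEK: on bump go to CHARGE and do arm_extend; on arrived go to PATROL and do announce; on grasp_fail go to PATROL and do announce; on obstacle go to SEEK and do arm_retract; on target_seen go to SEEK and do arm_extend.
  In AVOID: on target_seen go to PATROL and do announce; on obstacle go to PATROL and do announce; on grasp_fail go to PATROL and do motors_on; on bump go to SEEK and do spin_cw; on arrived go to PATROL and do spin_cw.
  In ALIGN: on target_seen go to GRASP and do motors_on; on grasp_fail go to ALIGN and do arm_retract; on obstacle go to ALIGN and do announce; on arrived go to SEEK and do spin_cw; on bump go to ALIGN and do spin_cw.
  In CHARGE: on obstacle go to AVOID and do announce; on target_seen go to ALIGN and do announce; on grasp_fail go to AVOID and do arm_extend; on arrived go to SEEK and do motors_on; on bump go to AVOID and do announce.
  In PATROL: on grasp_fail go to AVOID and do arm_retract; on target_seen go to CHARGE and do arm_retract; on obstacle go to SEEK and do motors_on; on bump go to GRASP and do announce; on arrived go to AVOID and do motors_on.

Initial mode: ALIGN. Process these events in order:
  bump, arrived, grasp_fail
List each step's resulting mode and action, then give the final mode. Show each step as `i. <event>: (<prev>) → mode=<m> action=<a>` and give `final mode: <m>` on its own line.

1. bump: (ALIGN) → mode=ALIGN action=spin_cw
2. arrived: (ALIGN) → mode=SEEK action=spin_cw
3. grasp_fail: (SEEK) → mode=PATROL action=announce

final mode: PATROL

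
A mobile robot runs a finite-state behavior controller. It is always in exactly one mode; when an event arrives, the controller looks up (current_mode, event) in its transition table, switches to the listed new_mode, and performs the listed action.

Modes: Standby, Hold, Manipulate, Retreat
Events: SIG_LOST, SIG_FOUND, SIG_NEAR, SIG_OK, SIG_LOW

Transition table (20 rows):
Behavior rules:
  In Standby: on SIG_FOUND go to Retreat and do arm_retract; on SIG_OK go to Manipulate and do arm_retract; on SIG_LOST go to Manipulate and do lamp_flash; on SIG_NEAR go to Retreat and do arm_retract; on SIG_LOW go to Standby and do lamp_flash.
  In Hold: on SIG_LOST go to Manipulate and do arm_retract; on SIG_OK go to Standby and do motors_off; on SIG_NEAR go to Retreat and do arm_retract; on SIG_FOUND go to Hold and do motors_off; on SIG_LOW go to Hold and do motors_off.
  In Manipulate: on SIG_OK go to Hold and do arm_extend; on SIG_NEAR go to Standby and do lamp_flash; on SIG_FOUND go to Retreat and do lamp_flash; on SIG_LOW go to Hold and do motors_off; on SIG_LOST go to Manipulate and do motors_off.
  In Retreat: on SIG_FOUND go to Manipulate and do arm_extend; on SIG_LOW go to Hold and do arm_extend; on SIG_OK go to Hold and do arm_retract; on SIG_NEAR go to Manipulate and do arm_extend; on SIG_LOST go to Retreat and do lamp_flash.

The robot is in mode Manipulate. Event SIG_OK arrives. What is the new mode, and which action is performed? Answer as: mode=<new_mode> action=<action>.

current mode = Manipulate; filter table to that mode:
  (Manipulate, SIG_OK) → (Hold, arm_extend)  ← event matches
  (Manipulate, SIG_NEAR) → (Standby, lamp_flash)
  (Manipulate, SIG_FOUND) → (Retreat, lamp_flash)
  (Manipulate, SIG_LOW) → (Hold, motors_off)
  (Manipulate, SIG_LOST) → (Manipulate, motors_off)
event = SIG_OK selects (Hold, arm_extend)

mode=Hold action=arm_extend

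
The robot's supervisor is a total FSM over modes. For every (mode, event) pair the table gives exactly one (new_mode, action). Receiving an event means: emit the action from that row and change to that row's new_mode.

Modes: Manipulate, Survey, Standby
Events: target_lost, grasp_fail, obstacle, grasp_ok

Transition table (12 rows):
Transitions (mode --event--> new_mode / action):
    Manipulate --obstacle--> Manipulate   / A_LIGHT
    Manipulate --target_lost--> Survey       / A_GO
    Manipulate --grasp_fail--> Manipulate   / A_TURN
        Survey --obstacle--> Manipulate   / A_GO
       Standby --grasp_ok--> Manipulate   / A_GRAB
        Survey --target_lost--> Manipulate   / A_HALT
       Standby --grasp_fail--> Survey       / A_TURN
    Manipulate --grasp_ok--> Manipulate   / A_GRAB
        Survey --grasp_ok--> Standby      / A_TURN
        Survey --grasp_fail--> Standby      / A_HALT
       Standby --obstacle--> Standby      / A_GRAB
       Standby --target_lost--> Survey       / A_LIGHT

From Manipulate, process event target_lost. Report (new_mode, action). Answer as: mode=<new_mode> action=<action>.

mode=Survey action=A_GO

current mode = Manipulate; filter table to that mode:
  (Manipulate, obstacle) → (Manipulate, A_LIGHT)
  (Manipulate, target_lost) → (Survey, A_GO)  ← event matches
  (Manipulate, grasp_fail) → (Manipulate, A_TURN)
  (Manipulate, grasp_ok) → (Manipulate, A_GRAB)
event = target_lost selects (Survey, A_GO)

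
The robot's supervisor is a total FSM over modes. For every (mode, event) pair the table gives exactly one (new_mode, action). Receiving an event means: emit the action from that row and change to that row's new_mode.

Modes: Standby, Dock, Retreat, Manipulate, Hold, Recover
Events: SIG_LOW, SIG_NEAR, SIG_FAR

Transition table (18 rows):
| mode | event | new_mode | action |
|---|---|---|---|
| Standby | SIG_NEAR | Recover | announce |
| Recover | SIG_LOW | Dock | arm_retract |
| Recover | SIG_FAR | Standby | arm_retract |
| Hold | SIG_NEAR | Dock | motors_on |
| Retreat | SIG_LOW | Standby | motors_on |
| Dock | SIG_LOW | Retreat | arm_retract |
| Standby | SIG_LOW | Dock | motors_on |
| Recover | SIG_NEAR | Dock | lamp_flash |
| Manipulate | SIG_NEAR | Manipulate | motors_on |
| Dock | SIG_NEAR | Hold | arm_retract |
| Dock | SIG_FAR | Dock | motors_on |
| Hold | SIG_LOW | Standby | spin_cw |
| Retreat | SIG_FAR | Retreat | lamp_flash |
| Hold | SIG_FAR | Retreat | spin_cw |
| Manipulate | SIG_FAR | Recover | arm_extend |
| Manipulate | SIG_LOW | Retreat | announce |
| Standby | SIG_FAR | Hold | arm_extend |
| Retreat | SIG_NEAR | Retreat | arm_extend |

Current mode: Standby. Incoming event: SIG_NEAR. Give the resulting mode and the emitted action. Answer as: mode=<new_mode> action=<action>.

mode=Recover action=announce

current mode = Standby; filter table to that mode:
  (Standby, SIG_NEAR) → (Recover, announce)  ← event matches
  (Standby, SIG_LOW) → (Dock, motors_on)
  (Standby, SIG_FAR) → (Hold, arm_extend)
event = SIG_NEAR selects (Recover, announce)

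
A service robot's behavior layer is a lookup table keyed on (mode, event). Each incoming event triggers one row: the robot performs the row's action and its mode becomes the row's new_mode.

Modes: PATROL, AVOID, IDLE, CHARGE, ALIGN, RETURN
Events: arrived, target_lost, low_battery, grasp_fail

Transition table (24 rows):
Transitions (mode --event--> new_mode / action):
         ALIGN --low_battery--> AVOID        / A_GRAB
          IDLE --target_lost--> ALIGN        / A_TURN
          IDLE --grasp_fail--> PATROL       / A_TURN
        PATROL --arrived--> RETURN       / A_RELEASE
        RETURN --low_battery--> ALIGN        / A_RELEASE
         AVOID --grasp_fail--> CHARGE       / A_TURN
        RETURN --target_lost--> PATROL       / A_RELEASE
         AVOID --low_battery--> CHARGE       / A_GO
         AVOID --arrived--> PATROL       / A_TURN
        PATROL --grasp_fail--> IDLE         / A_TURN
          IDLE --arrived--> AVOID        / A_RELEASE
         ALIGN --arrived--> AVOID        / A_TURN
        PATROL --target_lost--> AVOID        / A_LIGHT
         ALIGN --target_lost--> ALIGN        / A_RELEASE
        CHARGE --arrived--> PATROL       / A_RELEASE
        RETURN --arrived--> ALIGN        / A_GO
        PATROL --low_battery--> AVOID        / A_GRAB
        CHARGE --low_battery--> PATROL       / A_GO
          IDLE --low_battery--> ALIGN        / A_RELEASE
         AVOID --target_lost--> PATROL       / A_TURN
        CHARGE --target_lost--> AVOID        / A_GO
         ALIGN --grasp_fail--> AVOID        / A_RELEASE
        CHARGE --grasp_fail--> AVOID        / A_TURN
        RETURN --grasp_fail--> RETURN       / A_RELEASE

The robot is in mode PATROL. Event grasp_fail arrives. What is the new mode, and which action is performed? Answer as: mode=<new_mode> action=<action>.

mode=IDLE action=A_TURN

current mode = PATROL; filter table to that mode:
  (PATROL, arrived) → (RETURN, A_RELEASE)
  (PATROL, grasp_fail) → (IDLE, A_TURN)  ← event matches
  (PATROL, target_lost) → (AVOID, A_LIGHT)
  (PATROL, low_battery) → (AVOID, A_GRAB)
event = grasp_fail selects (IDLE, A_TURN)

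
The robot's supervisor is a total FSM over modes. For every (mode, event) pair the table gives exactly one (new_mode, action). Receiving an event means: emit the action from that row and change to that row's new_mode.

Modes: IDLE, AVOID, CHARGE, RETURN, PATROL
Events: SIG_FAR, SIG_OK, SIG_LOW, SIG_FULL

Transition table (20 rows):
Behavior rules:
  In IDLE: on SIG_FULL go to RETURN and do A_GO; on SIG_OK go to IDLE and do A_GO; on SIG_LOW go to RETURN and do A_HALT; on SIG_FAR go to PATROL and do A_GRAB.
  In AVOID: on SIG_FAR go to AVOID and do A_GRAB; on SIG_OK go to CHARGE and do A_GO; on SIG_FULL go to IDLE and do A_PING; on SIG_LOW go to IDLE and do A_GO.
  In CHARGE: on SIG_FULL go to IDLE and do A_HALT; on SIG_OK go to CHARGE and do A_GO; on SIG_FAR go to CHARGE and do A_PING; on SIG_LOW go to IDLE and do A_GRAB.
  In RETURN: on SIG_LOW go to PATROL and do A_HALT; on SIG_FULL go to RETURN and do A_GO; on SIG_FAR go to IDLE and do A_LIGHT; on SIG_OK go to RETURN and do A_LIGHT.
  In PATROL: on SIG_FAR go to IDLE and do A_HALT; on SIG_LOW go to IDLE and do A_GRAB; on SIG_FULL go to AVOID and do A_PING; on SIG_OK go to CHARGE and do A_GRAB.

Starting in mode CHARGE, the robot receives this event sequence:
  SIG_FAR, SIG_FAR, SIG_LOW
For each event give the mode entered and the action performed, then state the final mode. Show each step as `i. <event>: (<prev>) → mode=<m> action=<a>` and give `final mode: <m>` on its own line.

final mode: IDLE

1. SIG_FAR: (CHARGE) → mode=CHARGE action=A_PING
2. SIG_FAR: (CHARGE) → mode=CHARGE action=A_PING
3. SIG_LOW: (CHARGE) → mode=IDLE action=A_GRAB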